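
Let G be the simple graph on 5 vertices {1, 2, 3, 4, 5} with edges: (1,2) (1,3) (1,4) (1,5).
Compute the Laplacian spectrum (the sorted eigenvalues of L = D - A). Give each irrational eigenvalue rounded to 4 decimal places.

[0, 1, 1, 1, 5]

Reading degrees in the order [1, 2, 3, 4, 5] gives [4, 1, 1, 1, 1]; set D = diag(4, 1, 1, 1, 1) and form L = D - A. L is symmetric positive semidefinite, so every eigenvalue is real and nonnegative. The single zero eigenvalue shows the graph is connected. There is one zero in the spectrum, matching the 1 component. By the matrix-tree theorem the graph has (1/5) * product of the nonzero eigenvalues = 1 spanning tree.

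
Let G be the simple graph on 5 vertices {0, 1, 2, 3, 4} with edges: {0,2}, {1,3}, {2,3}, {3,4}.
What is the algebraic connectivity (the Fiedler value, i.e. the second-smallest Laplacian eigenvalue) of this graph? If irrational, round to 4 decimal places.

With the vertex order [0, 1, 2, 3, 4], the degrees are [1, 1, 2, 3, 1], giving D = diag(1, 1, 2, 3, 1) and L = D - A. The sorted Laplacian eigenvalues are [0, 0.5188, 1, 2.3111, 4.1701]; the algebraic connectivity is the second entry, 0.5188. By the matrix-tree theorem the graph has (1/5) * product of the nonzero eigenvalues = 1 spanning tree.

0.5188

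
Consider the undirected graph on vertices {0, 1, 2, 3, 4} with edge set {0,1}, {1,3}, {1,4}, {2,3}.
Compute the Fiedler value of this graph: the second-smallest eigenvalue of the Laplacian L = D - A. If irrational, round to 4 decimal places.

Reading degrees in the order [0, 1, 2, 3, 4] gives [1, 3, 1, 2, 1]; set D = diag(1, 3, 1, 2, 1) and form L = D - A. The smallest Laplacian eigenvalue is always 0. The next one, lambda_2 = 0.5188, measures how hard the graph is to disconnect: larger values mean better connectivity.

0.5188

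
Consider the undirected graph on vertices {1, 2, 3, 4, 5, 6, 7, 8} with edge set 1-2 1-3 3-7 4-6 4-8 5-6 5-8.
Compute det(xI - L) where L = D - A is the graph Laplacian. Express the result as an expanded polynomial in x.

Reading degrees in the order [1, 2, 3, 4, 5, 6, 7, 8] gives [2, 1, 2, 2, 2, 2, 1, 2]; set D = diag(2, 1, 2, 2, 2, 2, 1, 2) and form L = D - A. L has integer entries, so p(x) = det(xI - L) has integer coefficients. Expanding the determinant yields x^8 - 14x^7 + 78x^6 - 220x^5 + 328x^4 - 240x^3 + 64x^2. The coefficient of x^7 equals -trace(L) = -14, matching the sum of degrees. There are 2 zeros in the spectrum, matching the 2 components. The eigenvalues sum to 14, which equals trace(L) = 2|E|.

x^8 - 14x^7 + 78x^6 - 220x^5 + 328x^4 - 240x^3 + 64x^2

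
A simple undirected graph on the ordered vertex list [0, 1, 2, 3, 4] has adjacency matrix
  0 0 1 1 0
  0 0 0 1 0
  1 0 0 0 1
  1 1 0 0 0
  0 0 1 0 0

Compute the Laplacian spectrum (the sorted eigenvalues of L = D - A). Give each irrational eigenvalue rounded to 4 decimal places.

[0, 0.3820, 1.3820, 2.6180, 3.6180]

With the vertex order [0, 1, 2, 3, 4], the degrees are [2, 1, 2, 2, 1], giving D = diag(2, 1, 2, 2, 1) and L = D - A. The multiplicity of 0 as a Laplacian eigenvalue equals the number of connected components. The single zero eigenvalue shows the graph is connected. The largest eigenvalue, 3.6180, is at most the vertex count 5.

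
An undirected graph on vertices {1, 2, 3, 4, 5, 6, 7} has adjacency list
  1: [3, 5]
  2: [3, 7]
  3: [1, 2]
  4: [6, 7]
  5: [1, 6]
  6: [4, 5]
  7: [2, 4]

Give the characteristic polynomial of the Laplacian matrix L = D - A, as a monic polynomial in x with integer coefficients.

Reading degrees in the order [1, 2, 3, 4, 5, 6, 7] gives [2, 2, 2, 2, 2, 2, 2]; set D = diag(2, 2, 2, 2, 2, 2, 2) and form L = D - A. Computing det(xI - L) by cofactor expansion (or equivalently via sum-over-permutations) gives x^7 - 14x^6 + 77x^5 - 210x^4 + 294x^3 - 196x^2 + 49x. Since p(0) = det(-L) = 0, x divides p(x). There is one zero in the spectrum, matching the 1 component. By the matrix-tree theorem the graph has (1/7) * product of the nonzero eigenvalues = 7 spanning trees.

x^7 - 14x^6 + 77x^5 - 210x^4 + 294x^3 - 196x^2 + 49x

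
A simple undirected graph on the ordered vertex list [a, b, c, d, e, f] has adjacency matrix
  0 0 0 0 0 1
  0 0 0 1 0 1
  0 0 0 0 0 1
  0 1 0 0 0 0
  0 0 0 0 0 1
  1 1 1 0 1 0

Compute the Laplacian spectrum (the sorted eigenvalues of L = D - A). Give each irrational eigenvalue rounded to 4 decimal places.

Each diagonal entry of L is the vertex degree and each off-diagonal entry is -1 where an edge is present, 0 otherwise; in the order [a, b, c, d, e, f] the diagonal is [1, 2, 1, 1, 1, 4]. Since every row of L sums to 0, the all-ones vector is in the kernel and 0 is an eigenvalue. The single zero eigenvalue shows the graph is connected. The largest eigenvalue, 5.0861, is at most the vertex count 6.

[0, 0.4859, 1, 1, 2.4280, 5.0861]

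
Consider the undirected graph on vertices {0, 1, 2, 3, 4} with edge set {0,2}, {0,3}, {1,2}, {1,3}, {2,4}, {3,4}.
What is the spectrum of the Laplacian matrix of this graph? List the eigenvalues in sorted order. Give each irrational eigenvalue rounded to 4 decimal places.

[0, 2, 2, 3, 5]

Reading degrees in the order [0, 1, 2, 3, 4] gives [2, 2, 3, 3, 2]; set D = diag(2, 2, 3, 3, 2) and form L = D - A. Diagonalising L (or applying a numerical eigensolver to the 5x5 matrix) gives the spectrum above. By the matrix-tree theorem the graph has (1/5) * product of the nonzero eigenvalues = 12 spanning trees. The largest eigenvalue, 5, is at most the vertex count 5.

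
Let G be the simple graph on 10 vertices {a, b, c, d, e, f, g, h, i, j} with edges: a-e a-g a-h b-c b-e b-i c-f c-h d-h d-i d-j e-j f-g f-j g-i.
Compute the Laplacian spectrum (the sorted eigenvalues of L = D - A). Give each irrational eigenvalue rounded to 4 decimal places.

Each diagonal entry of L is the vertex degree and each off-diagonal entry is -1 where an edge is present, 0 otherwise; in the order [a, b, c, d, e, f, g, h, i, j] the diagonal is [3, 3, 3, 3, 3, 3, 3, 3, 3, 3]. The multiplicity of 0 as a Laplacian eigenvalue equals the number of connected components. The single zero eigenvalue shows the graph is connected. The eigenvalues sum to 30, which equals trace(L) = 2|E|.

[0, 2, 2, 2, 2, 2, 5, 5, 5, 5]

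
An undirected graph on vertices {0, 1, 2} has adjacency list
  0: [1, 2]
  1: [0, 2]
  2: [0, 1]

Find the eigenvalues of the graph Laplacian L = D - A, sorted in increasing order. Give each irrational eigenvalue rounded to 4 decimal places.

[0, 3, 3]

Reading degrees in the order [0, 1, 2] gives [2, 2, 2]; set D = diag(2, 2, 2) and form L = D - A. The multiplicity of 0 as a Laplacian eigenvalue equals the number of connected components. There is one zero in the spectrum, matching the 1 component. The largest eigenvalue, 3, is at most the vertex count 3.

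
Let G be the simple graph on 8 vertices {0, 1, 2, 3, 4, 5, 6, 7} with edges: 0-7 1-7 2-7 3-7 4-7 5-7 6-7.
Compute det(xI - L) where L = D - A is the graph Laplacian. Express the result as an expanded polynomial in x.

x^8 - 14x^7 + 63x^6 - 140x^5 + 175x^4 - 126x^3 + 49x^2 - 8x

With the vertex order [0, 1, 2, 3, 4, 5, 6, 7], the degrees are [1, 1, 1, 1, 1, 1, 1, 7], giving D = diag(1, 1, 1, 1, 1, 1, 1, 7) and L = D - A. Computing det(xI - L) by cofactor expansion (or equivalently via sum-over-permutations) gives x^8 - 14x^7 + 63x^6 - 140x^5 + 175x^4 - 126x^3 + 49x^2 - 8x. The constant term is 0 because L is singular (the all-ones vector lies in its kernel). The largest eigenvalue, 8, is at most the vertex count 8.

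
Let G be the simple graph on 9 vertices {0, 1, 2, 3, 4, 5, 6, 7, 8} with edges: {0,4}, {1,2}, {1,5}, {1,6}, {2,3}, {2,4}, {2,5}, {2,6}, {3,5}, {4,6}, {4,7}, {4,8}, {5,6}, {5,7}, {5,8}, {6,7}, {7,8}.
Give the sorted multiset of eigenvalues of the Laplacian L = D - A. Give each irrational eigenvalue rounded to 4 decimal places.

Reading degrees in the order [0, 1, 2, 3, 4, 5, 6, 7, 8] gives [1, 3, 5, 2, 5, 6, 5, 4, 3]; set D = diag(1, 3, 5, 2, 5, 6, 5, 4, 3) and form L = D - A. Since every row of L sums to 0, the all-ones vector is in the kernel and 0 is an eigenvalue.

[0, 0.8596, 1.8213, 2.4189, 4.0591, 4.9142, 6.0659, 6.3788, 7.4822]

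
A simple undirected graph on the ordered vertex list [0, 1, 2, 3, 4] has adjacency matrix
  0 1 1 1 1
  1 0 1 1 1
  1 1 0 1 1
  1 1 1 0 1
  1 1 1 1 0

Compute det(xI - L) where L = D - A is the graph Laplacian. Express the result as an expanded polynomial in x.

x^5 - 20x^4 + 150x^3 - 500x^2 + 625x

With the vertex order [0, 1, 2, 3, 4], the degrees are [4, 4, 4, 4, 4], giving D = diag(4, 4, 4, 4, 4) and L = D - A. The eigenvalues of L are [0, 5, 5, 5, 5]; the characteristic polynomial is the product of (x - lambda_i), which multiplies out to x^5 - 20x^4 + 150x^3 - 500x^2 + 625x. The coefficient of x^4 equals -trace(L) = -20, matching the sum of degrees.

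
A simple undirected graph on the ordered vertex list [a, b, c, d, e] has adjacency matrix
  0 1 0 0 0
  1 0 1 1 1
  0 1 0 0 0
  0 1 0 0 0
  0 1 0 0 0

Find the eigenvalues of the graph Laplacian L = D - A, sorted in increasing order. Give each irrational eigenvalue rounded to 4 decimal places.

[0, 1, 1, 1, 5]

Each diagonal entry of L is the vertex degree and each off-diagonal entry is -1 where an edge is present, 0 otherwise; in the order [a, b, c, d, e] the diagonal is [1, 4, 1, 1, 1]. Since every row of L sums to 0, the all-ones vector is in the kernel and 0 is an eigenvalue. There is one zero in the spectrum, matching the 1 component.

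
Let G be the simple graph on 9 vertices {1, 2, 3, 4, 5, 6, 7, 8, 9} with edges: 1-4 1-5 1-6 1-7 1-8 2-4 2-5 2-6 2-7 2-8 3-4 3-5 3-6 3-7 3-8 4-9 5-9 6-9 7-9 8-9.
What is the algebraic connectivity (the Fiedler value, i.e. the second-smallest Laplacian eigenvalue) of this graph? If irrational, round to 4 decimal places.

Each diagonal entry of L is the vertex degree and each off-diagonal entry is -1 where an edge is present, 0 otherwise; in the order [1, 2, 3, 4, 5, 6, 7, 8, 9] the diagonal is [5, 5, 5, 4, 4, 4, 4, 4, 5]. The sorted Laplacian eigenvalues are [0, 4, 4, 4, 4, 5, 5, 5, 9]; the algebraic connectivity is the second entry, 4. By the matrix-tree theorem the graph has (1/9) * product of the nonzero eigenvalues = 32000 spanning trees.

4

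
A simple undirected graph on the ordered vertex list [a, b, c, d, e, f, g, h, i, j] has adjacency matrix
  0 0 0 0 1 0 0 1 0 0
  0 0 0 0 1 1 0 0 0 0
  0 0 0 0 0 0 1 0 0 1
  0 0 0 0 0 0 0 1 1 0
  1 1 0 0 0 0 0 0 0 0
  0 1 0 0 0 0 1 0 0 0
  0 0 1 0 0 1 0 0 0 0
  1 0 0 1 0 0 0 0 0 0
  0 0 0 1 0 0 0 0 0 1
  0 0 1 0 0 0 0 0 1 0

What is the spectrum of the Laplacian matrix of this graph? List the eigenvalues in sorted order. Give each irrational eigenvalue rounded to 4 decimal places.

[0, 0.3820, 0.3820, 1.3820, 1.3820, 2.6180, 2.6180, 3.6180, 3.6180, 4]

Each diagonal entry of L is the vertex degree and each off-diagonal entry is -1 where an edge is present, 0 otherwise; in the order [a, b, c, d, e, f, g, h, i, j] the diagonal is [2, 2, 2, 2, 2, 2, 2, 2, 2, 2]. The multiplicity of 0 as a Laplacian eigenvalue equals the number of connected components. The single zero eigenvalue shows the graph is connected. There is one zero in the spectrum, matching the 1 component. The largest eigenvalue, 4, is at most the vertex count 10.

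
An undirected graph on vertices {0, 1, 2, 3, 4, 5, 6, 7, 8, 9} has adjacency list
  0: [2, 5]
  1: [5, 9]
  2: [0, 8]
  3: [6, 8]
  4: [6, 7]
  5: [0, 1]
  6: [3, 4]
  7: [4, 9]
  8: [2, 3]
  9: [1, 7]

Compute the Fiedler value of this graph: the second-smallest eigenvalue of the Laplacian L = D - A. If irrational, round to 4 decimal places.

Reading degrees in the order [0, 1, 2, 3, 4, 5, 6, 7, 8, 9] gives [2, 2, 2, 2, 2, 2, 2, 2, 2, 2]; set D = diag(2, 2, 2, 2, 2, 2, 2, 2, 2, 2) and form L = D - A. Computing the eigenvalues of L and sorting gives [0, 0.3820, 0.3820, 1.3820, 1.3820, 2.6180, 2.6180, 3.6180, 3.6180, 4]. The Fiedler value lambda_2 = 0.3820 is strictly positive, so the graph is connected. By the matrix-tree theorem the graph has (1/10) * product of the nonzero eigenvalues = 10 spanning trees. The largest eigenvalue, 4, is at most the vertex count 10.

0.3820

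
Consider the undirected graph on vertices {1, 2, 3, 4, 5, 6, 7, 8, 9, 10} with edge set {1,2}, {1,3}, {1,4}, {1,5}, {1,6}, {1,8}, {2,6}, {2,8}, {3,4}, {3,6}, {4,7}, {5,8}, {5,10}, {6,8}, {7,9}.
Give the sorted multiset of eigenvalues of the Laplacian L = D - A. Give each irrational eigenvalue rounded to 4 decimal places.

With the vertex order [1, 2, 3, 4, 5, 6, 7, 8, 9, 10], the degrees are [6, 3, 3, 3, 3, 4, 2, 4, 1, 1], giving D = diag(6, 3, 3, 3, 3, 4, 2, 4, 1, 1) and L = D - A. Diagonalising L (or applying a numerical eigensolver to the 10x10 matrix) gives the spectrum above. The single zero eigenvalue shows the graph is connected. By the matrix-tree theorem the graph has (1/10) * product of the nonzero eigenvalues = 257 spanning trees.

[0, 0.3125, 0.7434, 1.7736, 2.6728, 3.1098, 4.0169, 4.8324, 5.4650, 7.0736]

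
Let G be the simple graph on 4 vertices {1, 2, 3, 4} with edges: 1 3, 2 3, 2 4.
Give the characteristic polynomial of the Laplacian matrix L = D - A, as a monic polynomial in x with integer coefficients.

Reading degrees in the order [1, 2, 3, 4] gives [1, 2, 2, 1]; set D = diag(1, 2, 2, 1) and form L = D - A. Computing det(xI - L) by cofactor expansion (or equivalently via sum-over-permutations) gives x^4 - 6x^3 + 10x^2 - 4x. The constant term is 0 because L is singular (the all-ones vector lies in its kernel). The eigenvalues sum to 6, which equals trace(L) = 2|E|.

x^4 - 6x^3 + 10x^2 - 4x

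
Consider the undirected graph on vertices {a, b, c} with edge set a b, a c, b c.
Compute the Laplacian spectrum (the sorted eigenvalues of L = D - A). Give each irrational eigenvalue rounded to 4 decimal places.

Each diagonal entry of L is the vertex degree and each off-diagonal entry is -1 where an edge is present, 0 otherwise; in the order [a, b, c] the diagonal is [2, 2, 2]. The multiplicity of 0 as a Laplacian eigenvalue equals the number of connected components. The single zero eigenvalue shows the graph is connected. By the matrix-tree theorem the graph has (1/3) * product of the nonzero eigenvalues = 3 spanning trees.

[0, 3, 3]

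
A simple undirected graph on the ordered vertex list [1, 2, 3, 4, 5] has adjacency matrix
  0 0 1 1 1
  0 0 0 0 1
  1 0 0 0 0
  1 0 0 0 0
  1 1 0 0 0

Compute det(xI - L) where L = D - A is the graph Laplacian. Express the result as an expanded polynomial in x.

With the vertex order [1, 2, 3, 4, 5], the degrees are [3, 1, 1, 1, 2], giving D = diag(3, 1, 1, 1, 2) and L = D - A. Computing det(xI - L) by cofactor expansion (or equivalently via sum-over-permutations) gives x^5 - 8x^4 + 20x^3 - 18x^2 + 5x. Since p(0) = det(-L) = 0, x divides p(x).

x^5 - 8x^4 + 20x^3 - 18x^2 + 5x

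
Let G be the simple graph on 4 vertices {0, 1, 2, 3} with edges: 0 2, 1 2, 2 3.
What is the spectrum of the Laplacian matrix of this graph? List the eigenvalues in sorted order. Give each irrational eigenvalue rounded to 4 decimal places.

With the vertex order [0, 1, 2, 3], the degrees are [1, 1, 3, 1], giving D = diag(1, 1, 3, 1) and L = D - A. The multiplicity of 0 as a Laplacian eigenvalue equals the number of connected components. There is one zero in the spectrum, matching the 1 component.

[0, 1, 1, 4]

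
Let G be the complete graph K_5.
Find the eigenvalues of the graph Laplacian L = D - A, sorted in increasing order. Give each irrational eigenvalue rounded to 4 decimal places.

[0, 5, 5, 5, 5]

The graph has 5 vertices and degree multiset [4, 4, 4, 4, 4]; D is the diagonal matrix of degrees and L = D - A. Diagonalising L (or applying a numerical eigensolver to the 5x5 matrix) gives the spectrum above. By the matrix-tree theorem the graph has (1/5) * product of the nonzero eigenvalues = 125 spanning trees.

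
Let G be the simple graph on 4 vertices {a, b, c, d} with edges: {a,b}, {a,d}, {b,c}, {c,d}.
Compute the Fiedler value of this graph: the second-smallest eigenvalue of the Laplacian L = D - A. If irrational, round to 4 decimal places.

Reading degrees in the order [a, b, c, d] gives [2, 2, 2, 2]; set D = diag(2, 2, 2, 2) and form L = D - A. Computing the eigenvalues of L and sorting gives [0, 2, 2, 4]. The Fiedler value lambda_2 = 2 is strictly positive, so the graph is connected. The eigenvalues sum to 8, which equals trace(L) = 2|E|.

2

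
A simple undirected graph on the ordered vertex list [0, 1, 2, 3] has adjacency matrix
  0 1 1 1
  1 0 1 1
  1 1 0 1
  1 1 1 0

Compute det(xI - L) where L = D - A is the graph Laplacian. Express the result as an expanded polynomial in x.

x^4 - 12x^3 + 48x^2 - 64x

With the vertex order [0, 1, 2, 3], the degrees are [3, 3, 3, 3], giving D = diag(3, 3, 3, 3) and L = D - A. Computing det(xI - L) by cofactor expansion (or equivalently via sum-over-permutations) gives x^4 - 12x^3 + 48x^2 - 64x. The coefficient of x^3 equals -trace(L) = -12, matching the sum of degrees. The largest eigenvalue, 4, is at most the vertex count 4. The eigenvalues sum to 12, which equals trace(L) = 2|E|.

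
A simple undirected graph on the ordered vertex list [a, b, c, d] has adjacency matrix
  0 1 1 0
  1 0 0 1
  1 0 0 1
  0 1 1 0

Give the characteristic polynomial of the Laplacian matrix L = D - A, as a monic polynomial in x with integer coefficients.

With the vertex order [a, b, c, d], the degrees are [2, 2, 2, 2], giving D = diag(2, 2, 2, 2) and L = D - A. Computing det(xI - L) by cofactor expansion (or equivalently via sum-over-permutations) gives x^4 - 8x^3 + 20x^2 - 16x. The constant term is 0 because L is singular (the all-ones vector lies in its kernel).

x^4 - 8x^3 + 20x^2 - 16x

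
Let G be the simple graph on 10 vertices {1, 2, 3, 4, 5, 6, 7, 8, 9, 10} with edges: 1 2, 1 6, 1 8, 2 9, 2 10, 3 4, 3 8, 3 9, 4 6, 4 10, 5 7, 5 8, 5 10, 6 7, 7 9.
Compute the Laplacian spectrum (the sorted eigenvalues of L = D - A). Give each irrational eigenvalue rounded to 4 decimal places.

[0, 2, 2, 2, 2, 2, 5, 5, 5, 5]

With the vertex order [1, 2, 3, 4, 5, 6, 7, 8, 9, 10], the degrees are [3, 3, 3, 3, 3, 3, 3, 3, 3, 3], giving D = diag(3, 3, 3, 3, 3, 3, 3, 3, 3, 3) and L = D - A. Since every row of L sums to 0, the all-ones vector is in the kernel and 0 is an eigenvalue. There is one zero in the spectrum, matching the 1 component. By the matrix-tree theorem the graph has (1/10) * product of the nonzero eigenvalues = 2000 spanning trees.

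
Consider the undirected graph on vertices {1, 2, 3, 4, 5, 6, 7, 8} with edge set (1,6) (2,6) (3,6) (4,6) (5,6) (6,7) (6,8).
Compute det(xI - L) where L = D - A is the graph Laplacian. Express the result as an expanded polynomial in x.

x^8 - 14x^7 + 63x^6 - 140x^5 + 175x^4 - 126x^3 + 49x^2 - 8x

Reading degrees in the order [1, 2, 3, 4, 5, 6, 7, 8] gives [1, 1, 1, 1, 1, 7, 1, 1]; set D = diag(1, 1, 1, 1, 1, 7, 1, 1) and form L = D - A. L has integer entries, so p(x) = det(xI - L) has integer coefficients. Expanding the determinant yields x^8 - 14x^7 + 63x^6 - 140x^5 + 175x^4 - 126x^3 + 49x^2 - 8x. The constant term is 0 because L is singular (the all-ones vector lies in its kernel). There is one zero in the spectrum, matching the 1 component.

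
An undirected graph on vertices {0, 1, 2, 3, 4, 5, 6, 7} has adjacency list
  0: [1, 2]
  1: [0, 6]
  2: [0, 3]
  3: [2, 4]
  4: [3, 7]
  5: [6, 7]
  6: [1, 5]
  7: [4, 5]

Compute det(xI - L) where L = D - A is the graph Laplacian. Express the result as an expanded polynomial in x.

x^8 - 16x^7 + 104x^6 - 352x^5 + 660x^4 - 672x^3 + 336x^2 - 64x

With the vertex order [0, 1, 2, 3, 4, 5, 6, 7], the degrees are [2, 2, 2, 2, 2, 2, 2, 2], giving D = diag(2, 2, 2, 2, 2, 2, 2, 2) and L = D - A. Computing det(xI - L) by cofactor expansion (or equivalently via sum-over-permutations) gives x^8 - 16x^7 + 104x^6 - 352x^5 + 660x^4 - 672x^3 + 336x^2 - 64x. The constant term is 0 because L is singular (the all-ones vector lies in its kernel). The eigenvalues sum to 16, which equals trace(L) = 2|E|.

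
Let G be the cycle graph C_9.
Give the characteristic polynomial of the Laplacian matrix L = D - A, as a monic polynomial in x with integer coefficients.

The graph has 9 vertices and degree multiset [2, 2, 2, 2, 2, 2, 2, 2, 2]; D is the diagonal matrix of degrees and L = D - A. Computing det(xI - L) by cofactor expansion (or equivalently via sum-over-permutations) gives x^9 - 18x^8 + 135x^7 - 546x^6 + 1287x^5 - 1782x^4 + 1386x^3 - 540x^2 + 81x. The constant term is 0 because L is singular (the all-ones vector lies in its kernel). The largest eigenvalue, 3.8794, is at most the vertex count 9.

x^9 - 18x^8 + 135x^7 - 546x^6 + 1287x^5 - 1782x^4 + 1386x^3 - 540x^2 + 81x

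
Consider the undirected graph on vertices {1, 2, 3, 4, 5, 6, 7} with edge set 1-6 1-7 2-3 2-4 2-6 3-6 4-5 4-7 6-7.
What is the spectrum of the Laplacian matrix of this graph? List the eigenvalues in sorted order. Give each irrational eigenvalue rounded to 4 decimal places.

[0, 0.6972, 1.3820, 2.5858, 3.6180, 4.3028, 5.4142]

Reading degrees in the order [1, 2, 3, 4, 5, 6, 7] gives [2, 3, 2, 3, 1, 4, 3]; set D = diag(2, 3, 2, 3, 1, 4, 3) and form L = D - A. Since every row of L sums to 0, the all-ones vector is in the kernel and 0 is an eigenvalue. The single zero eigenvalue shows the graph is connected. The eigenvalues sum to 18, which equals trace(L) = 2|E|. The largest eigenvalue, 5.4142, is at most the vertex count 7.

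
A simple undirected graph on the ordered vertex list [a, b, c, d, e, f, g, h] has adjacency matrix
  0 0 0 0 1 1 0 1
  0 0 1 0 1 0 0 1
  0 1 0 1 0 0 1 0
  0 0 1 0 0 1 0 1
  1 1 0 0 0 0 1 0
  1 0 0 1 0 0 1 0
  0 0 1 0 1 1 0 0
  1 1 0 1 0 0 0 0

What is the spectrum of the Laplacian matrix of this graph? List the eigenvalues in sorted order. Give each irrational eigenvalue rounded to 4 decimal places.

[0, 2, 2, 2, 4, 4, 4, 6]

With the vertex order [a, b, c, d, e, f, g, h], the degrees are [3, 3, 3, 3, 3, 3, 3, 3], giving D = diag(3, 3, 3, 3, 3, 3, 3, 3) and L = D - A. Since every row of L sums to 0, the all-ones vector is in the kernel and 0 is an eigenvalue. The eigenvalues sum to 24, which equals trace(L) = 2|E|. The largest eigenvalue, 6, is at most the vertex count 8.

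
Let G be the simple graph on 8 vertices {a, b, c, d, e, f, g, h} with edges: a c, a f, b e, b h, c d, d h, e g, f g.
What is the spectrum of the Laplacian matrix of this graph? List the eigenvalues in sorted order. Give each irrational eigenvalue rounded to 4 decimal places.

Reading degrees in the order [a, b, c, d, e, f, g, h] gives [2, 2, 2, 2, 2, 2, 2, 2]; set D = diag(2, 2, 2, 2, 2, 2, 2, 2) and form L = D - A. L is symmetric positive semidefinite, so every eigenvalue is real and nonnegative. The single zero eigenvalue shows the graph is connected. By the matrix-tree theorem the graph has (1/8) * product of the nonzero eigenvalues = 8 spanning trees.

[0, 0.5858, 0.5858, 2, 2, 3.4142, 3.4142, 4]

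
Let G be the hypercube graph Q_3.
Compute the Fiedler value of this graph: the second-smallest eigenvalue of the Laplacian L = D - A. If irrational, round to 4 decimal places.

2

The graph has 8 vertices and degree multiset [3, 3, 3, 3, 3, 3, 3, 3]; D is the diagonal matrix of degrees and L = D - A. The smallest Laplacian eigenvalue is always 0. The next one, lambda_2 = 2, measures how hard the graph is to disconnect: larger values mean better connectivity. There is one zero in the spectrum, matching the 1 component. The eigenvalues sum to 24, which equals trace(L) = 2|E|.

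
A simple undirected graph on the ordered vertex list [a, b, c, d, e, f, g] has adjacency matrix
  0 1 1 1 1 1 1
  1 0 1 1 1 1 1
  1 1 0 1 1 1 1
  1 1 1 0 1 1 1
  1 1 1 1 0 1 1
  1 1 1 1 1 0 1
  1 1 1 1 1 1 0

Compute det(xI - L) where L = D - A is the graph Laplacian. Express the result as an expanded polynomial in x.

Reading degrees in the order [a, b, c, d, e, f, g] gives [6, 6, 6, 6, 6, 6, 6]; set D = diag(6, 6, 6, 6, 6, 6, 6) and form L = D - A. Computing det(xI - L) by cofactor expansion (or equivalently via sum-over-permutations) gives x^7 - 42x^6 + 735x^5 - 6860x^4 + 36015x^3 - 100842x^2 + 117649x. The coefficient of x^6 equals -trace(L) = -42, matching the sum of degrees. There is one zero in the spectrum, matching the 1 component. The largest eigenvalue, 7, is at most the vertex count 7.

x^7 - 42x^6 + 735x^5 - 6860x^4 + 36015x^3 - 100842x^2 + 117649x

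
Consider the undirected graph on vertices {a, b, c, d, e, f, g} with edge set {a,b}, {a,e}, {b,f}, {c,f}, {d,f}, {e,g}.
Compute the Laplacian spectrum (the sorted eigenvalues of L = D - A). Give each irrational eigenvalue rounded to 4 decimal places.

With the vertex order [a, b, c, d, e, f, g], the degrees are [2, 2, 1, 1, 2, 3, 1], giving D = diag(2, 2, 1, 1, 2, 3, 1) and L = D - A. L is symmetric positive semidefinite, so every eigenvalue is real and nonnegative. By the matrix-tree theorem the graph has (1/7) * product of the nonzero eigenvalues = 1 spanning tree. The largest eigenvalue, 4.2283, is at most the vertex count 7.

[0, 0.2254, 1, 1, 2.1859, 3.3604, 4.2283]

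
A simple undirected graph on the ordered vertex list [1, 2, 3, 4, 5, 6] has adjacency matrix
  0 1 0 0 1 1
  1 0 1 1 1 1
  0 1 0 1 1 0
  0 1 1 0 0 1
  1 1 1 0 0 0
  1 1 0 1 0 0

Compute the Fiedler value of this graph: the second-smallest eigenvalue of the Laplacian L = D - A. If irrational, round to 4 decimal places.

2.3820

Reading degrees in the order [1, 2, 3, 4, 5, 6] gives [3, 5, 3, 3, 3, 3]; set D = diag(3, 5, 3, 3, 3, 3) and form L = D - A. The smallest Laplacian eigenvalue is always 0. The next one, lambda_2 = 2.3820, measures how hard the graph is to disconnect: larger values mean better connectivity. There is one zero in the spectrum, matching the 1 component. By the matrix-tree theorem the graph has (1/6) * product of the nonzero eigenvalues = 121 spanning trees.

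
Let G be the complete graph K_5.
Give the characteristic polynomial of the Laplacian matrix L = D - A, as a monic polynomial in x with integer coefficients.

x^5 - 20x^4 + 150x^3 - 500x^2 + 625x

The graph has 5 vertices and degree multiset [4, 4, 4, 4, 4]; D is the diagonal matrix of degrees and L = D - A. L has integer entries, so p(x) = det(xI - L) has integer coefficients. Expanding the determinant yields x^5 - 20x^4 + 150x^3 - 500x^2 + 625x. The constant term is 0 because L is singular (the all-ones vector lies in its kernel). There is one zero in the spectrum, matching the 1 component.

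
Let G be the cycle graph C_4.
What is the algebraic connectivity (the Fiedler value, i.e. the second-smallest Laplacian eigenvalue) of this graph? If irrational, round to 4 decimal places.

The graph has 4 vertices and degree multiset [2, 2, 2, 2]; D is the diagonal matrix of degrees and L = D - A. Computing the eigenvalues of L and sorting gives [0, 2, 2, 4]. The Fiedler value lambda_2 = 2 is strictly positive, so the graph is connected. The eigenvalues sum to 8, which equals trace(L) = 2|E|.

2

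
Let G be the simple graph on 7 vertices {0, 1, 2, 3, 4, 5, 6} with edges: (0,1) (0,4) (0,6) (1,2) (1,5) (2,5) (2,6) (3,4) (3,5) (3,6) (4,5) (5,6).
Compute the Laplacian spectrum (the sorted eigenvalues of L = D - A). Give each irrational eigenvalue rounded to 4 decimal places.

Each diagonal entry of L is the vertex degree and each off-diagonal entry is -1 where an edge is present, 0 otherwise; in the order [0, 1, 2, 3, 4, 5, 6] the diagonal is [3, 3, 3, 3, 3, 5, 4]. Since every row of L sums to 0, the all-ones vector is in the kernel and 0 is an eigenvalue. The single zero eigenvalue shows the graph is connected.

[0, 2, 2.5858, 3.5858, 4, 5.4142, 6.4142]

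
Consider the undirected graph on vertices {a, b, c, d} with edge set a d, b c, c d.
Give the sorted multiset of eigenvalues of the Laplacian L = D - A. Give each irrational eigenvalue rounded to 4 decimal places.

[0, 0.5858, 2, 3.4142]

Each diagonal entry of L is the vertex degree and each off-diagonal entry is -1 where an edge is present, 0 otherwise; in the order [a, b, c, d] the diagonal is [1, 1, 2, 2]. The multiplicity of 0 as a Laplacian eigenvalue equals the number of connected components.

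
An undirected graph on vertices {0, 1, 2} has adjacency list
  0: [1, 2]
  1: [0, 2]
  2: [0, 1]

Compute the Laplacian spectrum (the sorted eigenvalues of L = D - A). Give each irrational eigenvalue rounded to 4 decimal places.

Each diagonal entry of L is the vertex degree and each off-diagonal entry is -1 where an edge is present, 0 otherwise; in the order [0, 1, 2] the diagonal is [2, 2, 2]. The multiplicity of 0 as a Laplacian eigenvalue equals the number of connected components. The single zero eigenvalue shows the graph is connected. By the matrix-tree theorem the graph has (1/3) * product of the nonzero eigenvalues = 3 spanning trees. The eigenvalues sum to 6, which equals trace(L) = 2|E|.

[0, 3, 3]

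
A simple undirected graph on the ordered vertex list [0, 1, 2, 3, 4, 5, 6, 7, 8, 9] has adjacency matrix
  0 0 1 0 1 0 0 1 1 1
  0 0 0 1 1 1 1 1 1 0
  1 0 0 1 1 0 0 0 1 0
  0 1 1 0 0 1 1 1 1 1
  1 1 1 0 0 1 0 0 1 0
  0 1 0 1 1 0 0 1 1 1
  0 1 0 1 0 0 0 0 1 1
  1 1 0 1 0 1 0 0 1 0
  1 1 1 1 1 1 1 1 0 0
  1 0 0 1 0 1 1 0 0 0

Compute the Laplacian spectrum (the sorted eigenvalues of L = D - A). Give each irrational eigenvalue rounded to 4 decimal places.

With the vertex order [0, 1, 2, 3, 4, 5, 6, 7, 8, 9], the degrees are [5, 6, 4, 7, 5, 6, 4, 5, 8, 4], giving D = diag(5, 6, 4, 7, 5, 6, 4, 5, 8, 4) and L = D - A. L is symmetric positive semidefinite, so every eigenvalue is real and nonnegative. The largest eigenvalue, 9.1698, is at most the vertex count 10.

[0, 2.9398, 3.8677, 4.2405, 5.0783, 5.4237, 7.3595, 7.6223, 8.2985, 9.1698]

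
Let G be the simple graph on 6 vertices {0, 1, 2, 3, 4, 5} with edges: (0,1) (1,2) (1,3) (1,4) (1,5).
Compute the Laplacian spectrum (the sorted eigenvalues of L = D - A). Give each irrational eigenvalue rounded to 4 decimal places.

With the vertex order [0, 1, 2, 3, 4, 5], the degrees are [1, 5, 1, 1, 1, 1], giving D = diag(1, 5, 1, 1, 1, 1) and L = D - A. The multiplicity of 0 as a Laplacian eigenvalue equals the number of connected components. The eigenvalues sum to 10, which equals trace(L) = 2|E|. By the matrix-tree theorem the graph has (1/6) * product of the nonzero eigenvalues = 1 spanning tree.

[0, 1, 1, 1, 1, 6]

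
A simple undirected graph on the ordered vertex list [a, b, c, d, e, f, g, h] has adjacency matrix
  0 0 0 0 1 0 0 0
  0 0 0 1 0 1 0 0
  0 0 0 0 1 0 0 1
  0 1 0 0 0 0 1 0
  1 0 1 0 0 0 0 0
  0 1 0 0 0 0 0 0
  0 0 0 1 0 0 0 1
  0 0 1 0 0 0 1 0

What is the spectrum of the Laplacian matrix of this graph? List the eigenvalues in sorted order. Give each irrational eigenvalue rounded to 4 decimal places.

Reading degrees in the order [a, b, c, d, e, f, g, h] gives [1, 2, 2, 2, 2, 1, 2, 2]; set D = diag(1, 2, 2, 2, 2, 1, 2, 2) and form L = D - A. Diagonalising L (or applying a numerical eigensolver to the 8x8 matrix) gives the spectrum above. The single zero eigenvalue shows the graph is connected. The eigenvalues sum to 14, which equals trace(L) = 2|E|. By the matrix-tree theorem the graph has (1/8) * product of the nonzero eigenvalues = 1 spanning tree.

[0, 0.1522, 0.5858, 1.2346, 2, 2.7654, 3.4142, 3.8478]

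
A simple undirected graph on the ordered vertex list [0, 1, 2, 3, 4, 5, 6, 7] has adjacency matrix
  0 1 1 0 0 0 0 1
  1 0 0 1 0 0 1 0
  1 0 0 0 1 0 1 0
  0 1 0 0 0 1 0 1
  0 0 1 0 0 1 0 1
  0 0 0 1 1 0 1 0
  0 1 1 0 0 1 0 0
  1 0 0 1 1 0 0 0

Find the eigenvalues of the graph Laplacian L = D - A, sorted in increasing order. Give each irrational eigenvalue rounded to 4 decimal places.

[0, 2, 2, 2, 4, 4, 4, 6]

With the vertex order [0, 1, 2, 3, 4, 5, 6, 7], the degrees are [3, 3, 3, 3, 3, 3, 3, 3], giving D = diag(3, 3, 3, 3, 3, 3, 3, 3) and L = D - A. The multiplicity of 0 as a Laplacian eigenvalue equals the number of connected components. The single zero eigenvalue shows the graph is connected.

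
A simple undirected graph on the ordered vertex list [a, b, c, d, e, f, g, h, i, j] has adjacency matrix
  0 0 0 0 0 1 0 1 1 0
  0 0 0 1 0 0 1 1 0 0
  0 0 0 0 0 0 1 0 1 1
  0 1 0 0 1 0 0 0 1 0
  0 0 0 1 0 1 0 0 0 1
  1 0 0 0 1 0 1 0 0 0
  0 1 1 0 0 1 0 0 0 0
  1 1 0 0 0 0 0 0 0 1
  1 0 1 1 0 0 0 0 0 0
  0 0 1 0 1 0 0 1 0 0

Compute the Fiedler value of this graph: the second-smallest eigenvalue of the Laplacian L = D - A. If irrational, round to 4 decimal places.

2

Reading degrees in the order [a, b, c, d, e, f, g, h, i, j] gives [3, 3, 3, 3, 3, 3, 3, 3, 3, 3]; set D = diag(3, 3, 3, 3, 3, 3, 3, 3, 3, 3) and form L = D - A. Computing the eigenvalues of L and sorting gives [0, 2, 2, 2, 2, 2, 5, 5, 5, 5]. The Fiedler value lambda_2 = 2 is strictly positive, so the graph is connected.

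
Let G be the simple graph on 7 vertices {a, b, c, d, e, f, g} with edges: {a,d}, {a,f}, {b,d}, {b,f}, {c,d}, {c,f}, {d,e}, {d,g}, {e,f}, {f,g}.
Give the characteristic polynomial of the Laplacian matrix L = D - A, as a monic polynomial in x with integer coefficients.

x^7 - 20x^6 + 155x^5 - 600x^4 + 1240x^3 - 1312x^2 + 560x

With the vertex order [a, b, c, d, e, f, g], the degrees are [2, 2, 2, 5, 2, 5, 2], giving D = diag(2, 2, 2, 5, 2, 5, 2) and L = D - A. L has integer entries, so p(x) = det(xI - L) has integer coefficients. Expanding the determinant yields x^7 - 20x^6 + 155x^5 - 600x^4 + 1240x^3 - 1312x^2 + 560x. The constant term is 0 because L is singular (the all-ones vector lies in its kernel). By the matrix-tree theorem the graph has (1/7) * product of the nonzero eigenvalues = 80 spanning trees.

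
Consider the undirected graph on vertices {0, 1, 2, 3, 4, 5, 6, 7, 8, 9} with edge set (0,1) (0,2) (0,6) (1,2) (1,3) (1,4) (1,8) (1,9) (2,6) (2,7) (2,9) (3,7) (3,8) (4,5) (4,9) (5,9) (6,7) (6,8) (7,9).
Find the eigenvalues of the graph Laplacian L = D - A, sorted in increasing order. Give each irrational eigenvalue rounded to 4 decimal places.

[0, 1.0630, 2.1580, 3.0688, 3.2927, 3.7451, 4.8037, 5.8741, 6.5371, 7.4574]

Reading degrees in the order [0, 1, 2, 3, 4, 5, 6, 7, 8, 9] gives [3, 6, 5, 3, 3, 2, 4, 4, 3, 5]; set D = diag(3, 6, 5, 3, 3, 2, 4, 4, 3, 5) and form L = D - A. L is symmetric positive semidefinite, so every eigenvalue is real and nonnegative. The single zero eigenvalue shows the graph is connected. There is one zero in the spectrum, matching the 1 component.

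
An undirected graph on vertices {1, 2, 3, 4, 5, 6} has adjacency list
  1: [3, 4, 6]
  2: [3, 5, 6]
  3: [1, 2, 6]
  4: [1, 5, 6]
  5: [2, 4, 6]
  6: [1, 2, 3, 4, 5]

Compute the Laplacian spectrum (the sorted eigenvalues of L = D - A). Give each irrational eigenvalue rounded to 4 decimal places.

With the vertex order [1, 2, 3, 4, 5, 6], the degrees are [3, 3, 3, 3, 3, 5], giving D = diag(3, 3, 3, 3, 3, 5) and L = D - A. The multiplicity of 0 as a Laplacian eigenvalue equals the number of connected components.

[0, 2.3820, 2.3820, 4.6180, 4.6180, 6]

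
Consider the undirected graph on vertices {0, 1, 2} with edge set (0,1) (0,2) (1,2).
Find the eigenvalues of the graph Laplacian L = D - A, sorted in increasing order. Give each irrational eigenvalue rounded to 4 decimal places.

Reading degrees in the order [0, 1, 2] gives [2, 2, 2]; set D = diag(2, 2, 2) and form L = D - A. Diagonalising L (or applying a numerical eigensolver to the 3x3 matrix) gives the spectrum above.

[0, 3, 3]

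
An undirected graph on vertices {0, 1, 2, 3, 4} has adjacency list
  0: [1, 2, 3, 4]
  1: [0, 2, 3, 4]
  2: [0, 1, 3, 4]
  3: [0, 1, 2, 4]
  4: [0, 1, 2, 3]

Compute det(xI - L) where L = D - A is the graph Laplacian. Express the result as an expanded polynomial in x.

x^5 - 20x^4 + 150x^3 - 500x^2 + 625x

Reading degrees in the order [0, 1, 2, 3, 4] gives [4, 4, 4, 4, 4]; set D = diag(4, 4, 4, 4, 4) and form L = D - A. L has integer entries, so p(x) = det(xI - L) has integer coefficients. Expanding the determinant yields x^5 - 20x^4 + 150x^3 - 500x^2 + 625x. The coefficient of x^4 equals -trace(L) = -20, matching the sum of degrees. By the matrix-tree theorem the graph has (1/5) * product of the nonzero eigenvalues = 125 spanning trees.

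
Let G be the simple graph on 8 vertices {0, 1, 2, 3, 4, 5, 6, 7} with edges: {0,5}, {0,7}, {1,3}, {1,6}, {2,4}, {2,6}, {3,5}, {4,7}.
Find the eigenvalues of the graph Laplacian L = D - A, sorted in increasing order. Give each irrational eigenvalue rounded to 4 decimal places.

With the vertex order [0, 1, 2, 3, 4, 5, 6, 7], the degrees are [2, 2, 2, 2, 2, 2, 2, 2], giving D = diag(2, 2, 2, 2, 2, 2, 2, 2) and L = D - A. Since every row of L sums to 0, the all-ones vector is in the kernel and 0 is an eigenvalue. The eigenvalues sum to 16, which equals trace(L) = 2|E|. There is one zero in the spectrum, matching the 1 component.

[0, 0.5858, 0.5858, 2, 2, 3.4142, 3.4142, 4]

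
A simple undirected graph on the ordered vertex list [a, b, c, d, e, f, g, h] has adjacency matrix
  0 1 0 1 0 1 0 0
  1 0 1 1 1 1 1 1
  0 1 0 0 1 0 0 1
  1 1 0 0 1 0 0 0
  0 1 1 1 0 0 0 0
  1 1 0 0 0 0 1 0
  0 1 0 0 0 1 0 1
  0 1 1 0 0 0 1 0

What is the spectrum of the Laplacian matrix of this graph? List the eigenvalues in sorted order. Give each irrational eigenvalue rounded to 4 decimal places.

[0, 1.7530, 1.7530, 3.4450, 3.4450, 4.8019, 4.8019, 8]

With the vertex order [a, b, c, d, e, f, g, h], the degrees are [3, 7, 3, 3, 3, 3, 3, 3], giving D = diag(3, 7, 3, 3, 3, 3, 3, 3) and L = D - A. The multiplicity of 0 as a Laplacian eigenvalue equals the number of connected components.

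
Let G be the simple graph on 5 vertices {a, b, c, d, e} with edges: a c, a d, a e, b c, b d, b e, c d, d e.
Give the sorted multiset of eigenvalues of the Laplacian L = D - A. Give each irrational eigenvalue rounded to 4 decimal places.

With the vertex order [a, b, c, d, e], the degrees are [3, 3, 3, 4, 3], giving D = diag(3, 3, 3, 4, 3) and L = D - A. Diagonalising L (or applying a numerical eigensolver to the 5x5 matrix) gives the spectrum above.

[0, 3, 3, 5, 5]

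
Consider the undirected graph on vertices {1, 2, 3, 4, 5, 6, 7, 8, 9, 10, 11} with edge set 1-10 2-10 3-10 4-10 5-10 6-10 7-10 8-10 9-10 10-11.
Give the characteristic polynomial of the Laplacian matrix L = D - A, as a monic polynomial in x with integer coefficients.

x^11 - 20x^10 + 135x^9 - 480x^8 + 1050x^7 - 1512x^6 + 1470x^5 - 960x^4 + 405x^3 - 100x^2 + 11x

With the vertex order [1, 2, 3, 4, 5, 6, 7, 8, 9, 10, 11], the degrees are [1, 1, 1, 1, 1, 1, 1, 1, 1, 10, 1], giving D = diag(1, 1, 1, 1, 1, 1, 1, 1, 1, 10, 1) and L = D - A. L has integer entries, so p(x) = det(xI - L) has integer coefficients. Expanding the determinant yields x^11 - 20x^10 + 135x^9 - 480x^8 + 1050x^7 - 1512x^6 + 1470x^5 - 960x^4 + 405x^3 - 100x^2 + 11x. Since p(0) = det(-L) = 0, x divides p(x). The eigenvalues sum to 20, which equals trace(L) = 2|E|.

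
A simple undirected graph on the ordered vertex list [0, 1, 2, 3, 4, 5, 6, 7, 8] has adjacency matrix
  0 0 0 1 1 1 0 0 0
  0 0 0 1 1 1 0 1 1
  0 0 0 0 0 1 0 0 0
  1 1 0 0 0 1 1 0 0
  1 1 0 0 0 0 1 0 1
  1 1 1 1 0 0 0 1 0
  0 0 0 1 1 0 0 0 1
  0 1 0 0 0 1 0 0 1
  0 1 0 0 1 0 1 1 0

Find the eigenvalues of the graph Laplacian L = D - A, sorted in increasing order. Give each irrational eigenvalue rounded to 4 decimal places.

[0, 0.8611, 2.2315, 2.4560, 3.6150, 4.5697, 5.3415, 6.1209, 6.8045]

Each diagonal entry of L is the vertex degree and each off-diagonal entry is -1 where an edge is present, 0 otherwise; in the order [0, 1, 2, 3, 4, 5, 6, 7, 8] the diagonal is [3, 5, 1, 4, 4, 5, 3, 3, 4]. The multiplicity of 0 as a Laplacian eigenvalue equals the number of connected components. There is one zero in the spectrum, matching the 1 component.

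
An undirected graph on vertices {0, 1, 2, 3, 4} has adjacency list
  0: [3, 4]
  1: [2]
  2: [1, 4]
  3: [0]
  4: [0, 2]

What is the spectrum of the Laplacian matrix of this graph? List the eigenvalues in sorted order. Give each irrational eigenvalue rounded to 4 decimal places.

[0, 0.3820, 1.3820, 2.6180, 3.6180]

Reading degrees in the order [0, 1, 2, 3, 4] gives [2, 1, 2, 1, 2]; set D = diag(2, 1, 2, 1, 2) and form L = D - A. L is symmetric positive semidefinite, so every eigenvalue is real and nonnegative. The largest eigenvalue, 3.6180, is at most the vertex count 5.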